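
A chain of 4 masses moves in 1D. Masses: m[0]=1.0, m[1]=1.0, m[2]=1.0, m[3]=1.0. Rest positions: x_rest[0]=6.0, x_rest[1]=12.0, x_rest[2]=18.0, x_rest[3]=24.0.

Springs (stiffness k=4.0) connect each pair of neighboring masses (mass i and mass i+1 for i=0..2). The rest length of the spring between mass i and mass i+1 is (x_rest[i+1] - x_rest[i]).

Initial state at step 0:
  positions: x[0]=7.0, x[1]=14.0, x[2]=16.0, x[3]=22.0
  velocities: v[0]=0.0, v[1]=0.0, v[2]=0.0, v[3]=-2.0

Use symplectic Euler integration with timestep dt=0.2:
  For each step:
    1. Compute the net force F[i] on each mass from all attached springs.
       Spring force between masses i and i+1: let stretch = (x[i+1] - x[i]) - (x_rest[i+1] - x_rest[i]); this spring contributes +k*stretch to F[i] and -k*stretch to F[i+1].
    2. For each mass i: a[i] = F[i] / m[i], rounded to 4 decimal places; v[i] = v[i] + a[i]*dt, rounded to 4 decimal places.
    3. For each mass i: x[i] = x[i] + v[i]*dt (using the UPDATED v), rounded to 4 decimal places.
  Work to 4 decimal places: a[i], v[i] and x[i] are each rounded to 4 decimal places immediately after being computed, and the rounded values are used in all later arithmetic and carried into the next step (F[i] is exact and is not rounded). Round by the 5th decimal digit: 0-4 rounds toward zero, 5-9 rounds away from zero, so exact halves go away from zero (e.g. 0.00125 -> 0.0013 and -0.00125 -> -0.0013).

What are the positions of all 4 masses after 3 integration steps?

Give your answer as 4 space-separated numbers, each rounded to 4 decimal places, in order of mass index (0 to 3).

Step 0: x=[7.0000 14.0000 16.0000 22.0000] v=[0.0000 0.0000 0.0000 -2.0000]
Step 1: x=[7.1600 13.2000 16.6400 21.6000] v=[0.8000 -4.0000 3.2000 -2.0000]
Step 2: x=[7.3264 11.9840 17.5232 21.3664] v=[0.8320 -6.0800 4.4160 -1.1680]
Step 3: x=[7.2780 10.9091 18.1350 21.4779] v=[-0.2419 -5.3747 3.0592 0.5574]

Answer: 7.2780 10.9091 18.1350 21.4779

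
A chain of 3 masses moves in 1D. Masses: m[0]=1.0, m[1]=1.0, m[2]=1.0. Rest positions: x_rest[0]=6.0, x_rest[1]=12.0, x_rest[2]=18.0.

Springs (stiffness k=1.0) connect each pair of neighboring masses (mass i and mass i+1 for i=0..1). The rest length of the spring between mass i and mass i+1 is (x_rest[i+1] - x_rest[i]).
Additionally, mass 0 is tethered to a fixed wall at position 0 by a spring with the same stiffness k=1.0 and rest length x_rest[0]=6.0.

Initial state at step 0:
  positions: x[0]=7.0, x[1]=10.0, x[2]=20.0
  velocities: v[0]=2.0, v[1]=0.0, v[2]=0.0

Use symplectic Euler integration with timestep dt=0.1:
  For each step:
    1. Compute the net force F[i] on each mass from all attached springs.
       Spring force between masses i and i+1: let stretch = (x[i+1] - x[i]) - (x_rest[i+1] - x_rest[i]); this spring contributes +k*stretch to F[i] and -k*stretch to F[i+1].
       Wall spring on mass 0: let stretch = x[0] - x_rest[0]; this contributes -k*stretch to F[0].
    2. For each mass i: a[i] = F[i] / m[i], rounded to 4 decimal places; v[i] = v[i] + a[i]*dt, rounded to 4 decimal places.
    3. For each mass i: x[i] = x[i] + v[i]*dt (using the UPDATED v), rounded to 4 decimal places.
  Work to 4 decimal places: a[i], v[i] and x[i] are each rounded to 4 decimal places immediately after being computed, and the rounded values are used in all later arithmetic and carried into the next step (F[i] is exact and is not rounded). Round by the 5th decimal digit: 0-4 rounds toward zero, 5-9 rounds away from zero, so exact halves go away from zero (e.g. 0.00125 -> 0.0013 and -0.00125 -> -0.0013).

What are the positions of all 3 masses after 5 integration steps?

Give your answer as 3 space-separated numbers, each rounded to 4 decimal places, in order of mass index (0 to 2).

Answer: 7.3732 11.0133 19.4380

Derivation:
Step 0: x=[7.0000 10.0000 20.0000] v=[2.0000 0.0000 0.0000]
Step 1: x=[7.1600 10.0700 19.9600] v=[1.6000 0.7000 -0.4000]
Step 2: x=[7.2775 10.2098 19.8811] v=[1.1750 1.3980 -0.7890]
Step 3: x=[7.3516 10.4170 19.7655] v=[0.7405 2.0719 -1.1561]
Step 4: x=[7.3828 10.6870 19.6164] v=[0.3119 2.7002 -1.4910]
Step 5: x=[7.3732 11.0133 19.4380] v=[-0.0960 3.2627 -1.7839]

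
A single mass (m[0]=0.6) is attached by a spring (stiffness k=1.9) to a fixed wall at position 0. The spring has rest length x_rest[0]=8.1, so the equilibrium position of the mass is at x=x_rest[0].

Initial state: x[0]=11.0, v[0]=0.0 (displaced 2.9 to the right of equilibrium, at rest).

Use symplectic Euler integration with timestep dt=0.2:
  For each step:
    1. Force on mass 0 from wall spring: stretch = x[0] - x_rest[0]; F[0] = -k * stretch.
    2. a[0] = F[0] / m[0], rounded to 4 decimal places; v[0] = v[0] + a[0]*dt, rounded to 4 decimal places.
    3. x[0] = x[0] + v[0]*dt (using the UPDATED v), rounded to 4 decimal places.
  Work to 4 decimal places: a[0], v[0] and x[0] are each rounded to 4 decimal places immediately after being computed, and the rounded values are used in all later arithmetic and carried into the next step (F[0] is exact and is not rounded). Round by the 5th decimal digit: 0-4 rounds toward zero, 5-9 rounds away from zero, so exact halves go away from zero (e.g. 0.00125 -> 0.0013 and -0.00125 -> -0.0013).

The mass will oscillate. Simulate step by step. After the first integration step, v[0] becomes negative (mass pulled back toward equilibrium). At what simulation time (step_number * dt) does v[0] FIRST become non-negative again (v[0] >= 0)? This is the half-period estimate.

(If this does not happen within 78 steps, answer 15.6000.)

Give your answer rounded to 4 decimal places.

Answer: 1.8000

Derivation:
Step 0: x=[11.0000] v=[0.0000]
Step 1: x=[10.6327] v=[-1.8367]
Step 2: x=[9.9446] v=[-3.4407]
Step 3: x=[9.0228] v=[-4.6089]
Step 4: x=[7.9841] v=[-5.1933]
Step 5: x=[6.9601] v=[-5.1199]
Step 6: x=[6.0805] v=[-4.3980]
Step 7: x=[5.4567] v=[-3.1190]
Step 8: x=[5.1677] v=[-1.4449]
Step 9: x=[5.2501] v=[0.4122]
First v>=0 after going negative at step 9, time=1.8000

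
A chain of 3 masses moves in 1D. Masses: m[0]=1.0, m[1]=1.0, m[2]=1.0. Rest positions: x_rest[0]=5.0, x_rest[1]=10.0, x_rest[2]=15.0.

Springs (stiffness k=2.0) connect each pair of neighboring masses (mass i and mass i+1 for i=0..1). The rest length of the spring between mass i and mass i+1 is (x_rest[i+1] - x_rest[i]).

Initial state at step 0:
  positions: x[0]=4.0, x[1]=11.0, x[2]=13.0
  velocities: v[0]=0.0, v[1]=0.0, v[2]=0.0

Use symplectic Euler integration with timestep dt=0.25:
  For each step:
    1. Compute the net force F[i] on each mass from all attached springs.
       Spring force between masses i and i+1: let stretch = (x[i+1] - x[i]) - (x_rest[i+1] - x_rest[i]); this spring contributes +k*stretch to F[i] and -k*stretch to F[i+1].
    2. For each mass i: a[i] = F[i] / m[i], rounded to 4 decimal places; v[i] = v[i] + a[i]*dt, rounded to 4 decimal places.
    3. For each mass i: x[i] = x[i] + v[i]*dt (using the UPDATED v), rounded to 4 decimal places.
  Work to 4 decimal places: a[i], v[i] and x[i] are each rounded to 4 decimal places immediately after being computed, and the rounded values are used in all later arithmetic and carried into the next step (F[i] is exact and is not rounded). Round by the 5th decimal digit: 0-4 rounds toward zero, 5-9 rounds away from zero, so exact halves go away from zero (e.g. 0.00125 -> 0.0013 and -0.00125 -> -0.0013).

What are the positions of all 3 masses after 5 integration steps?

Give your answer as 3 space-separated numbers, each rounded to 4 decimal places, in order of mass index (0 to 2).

Answer: 4.9840 7.6515 15.3647

Derivation:
Step 0: x=[4.0000 11.0000 13.0000] v=[0.0000 0.0000 0.0000]
Step 1: x=[4.2500 10.3750 13.3750] v=[1.0000 -2.5000 1.5000]
Step 2: x=[4.6406 9.3594 14.0000] v=[1.5625 -4.0625 2.5000]
Step 3: x=[4.9961 8.3340 14.6699] v=[1.4219 -4.1016 2.6797]
Step 4: x=[5.1438 7.6834 15.1729] v=[0.5909 -2.6026 2.0118]
Step 5: x=[4.9840 7.6515 15.3647] v=[-0.6393 -0.1277 0.7671]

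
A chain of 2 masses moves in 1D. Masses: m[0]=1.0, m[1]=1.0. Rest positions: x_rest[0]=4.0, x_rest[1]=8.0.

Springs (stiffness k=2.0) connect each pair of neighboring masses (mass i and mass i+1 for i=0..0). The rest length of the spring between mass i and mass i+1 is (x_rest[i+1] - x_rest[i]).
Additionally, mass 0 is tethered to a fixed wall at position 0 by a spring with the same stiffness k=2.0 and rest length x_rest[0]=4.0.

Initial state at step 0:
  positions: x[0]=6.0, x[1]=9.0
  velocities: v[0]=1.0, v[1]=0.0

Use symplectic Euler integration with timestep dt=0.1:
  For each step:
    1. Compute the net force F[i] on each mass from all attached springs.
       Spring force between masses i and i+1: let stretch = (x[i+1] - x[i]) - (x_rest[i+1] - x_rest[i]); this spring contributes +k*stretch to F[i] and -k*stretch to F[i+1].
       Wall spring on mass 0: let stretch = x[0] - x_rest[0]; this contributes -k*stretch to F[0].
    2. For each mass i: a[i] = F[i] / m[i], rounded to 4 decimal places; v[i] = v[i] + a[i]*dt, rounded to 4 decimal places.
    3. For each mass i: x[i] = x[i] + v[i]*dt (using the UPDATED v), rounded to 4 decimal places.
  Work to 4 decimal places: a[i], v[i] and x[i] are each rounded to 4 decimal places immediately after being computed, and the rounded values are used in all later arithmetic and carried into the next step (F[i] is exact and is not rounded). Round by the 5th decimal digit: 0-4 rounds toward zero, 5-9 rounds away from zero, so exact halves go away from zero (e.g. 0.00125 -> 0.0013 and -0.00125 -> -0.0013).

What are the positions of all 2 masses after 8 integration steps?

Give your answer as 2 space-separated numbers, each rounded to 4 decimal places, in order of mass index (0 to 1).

Answer: 4.8762 9.5623

Derivation:
Step 0: x=[6.0000 9.0000] v=[1.0000 0.0000]
Step 1: x=[6.0400 9.0200] v=[0.4000 0.2000]
Step 2: x=[6.0188 9.0604] v=[-0.2120 0.4040]
Step 3: x=[5.9381 9.1200] v=[-0.8074 0.5957]
Step 4: x=[5.8022 9.1959] v=[-1.3586 0.7593]
Step 5: x=[5.6182 9.2840] v=[-1.8403 0.8806]
Step 6: x=[5.3951 9.3787] v=[-2.2308 0.9474]
Step 7: x=[5.1438 9.4738] v=[-2.5131 0.9507]
Step 8: x=[4.8762 9.5623] v=[-2.6759 0.8847]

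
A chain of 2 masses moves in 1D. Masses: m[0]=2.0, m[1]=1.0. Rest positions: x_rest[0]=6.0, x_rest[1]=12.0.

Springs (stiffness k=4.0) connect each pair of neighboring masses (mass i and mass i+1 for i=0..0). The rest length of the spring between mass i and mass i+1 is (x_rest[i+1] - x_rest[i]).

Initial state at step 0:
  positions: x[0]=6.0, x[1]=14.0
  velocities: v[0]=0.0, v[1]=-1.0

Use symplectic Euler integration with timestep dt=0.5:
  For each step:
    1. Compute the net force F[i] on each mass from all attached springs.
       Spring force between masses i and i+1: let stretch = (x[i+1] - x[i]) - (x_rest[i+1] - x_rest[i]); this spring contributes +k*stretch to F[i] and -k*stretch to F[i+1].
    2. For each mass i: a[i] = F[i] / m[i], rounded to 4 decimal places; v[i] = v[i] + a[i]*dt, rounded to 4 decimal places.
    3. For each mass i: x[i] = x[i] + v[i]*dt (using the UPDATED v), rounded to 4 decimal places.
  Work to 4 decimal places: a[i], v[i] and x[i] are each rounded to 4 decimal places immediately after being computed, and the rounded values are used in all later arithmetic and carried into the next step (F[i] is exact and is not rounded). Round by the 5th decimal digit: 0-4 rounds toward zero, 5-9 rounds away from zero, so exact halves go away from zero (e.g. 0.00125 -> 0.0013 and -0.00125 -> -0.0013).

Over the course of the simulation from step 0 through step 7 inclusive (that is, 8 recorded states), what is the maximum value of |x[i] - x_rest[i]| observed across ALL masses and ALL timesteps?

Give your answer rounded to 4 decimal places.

Answer: 2.0780

Derivation:
Step 0: x=[6.0000 14.0000] v=[0.0000 -1.0000]
Step 1: x=[7.0000 11.5000] v=[2.0000 -5.0000]
Step 2: x=[7.2500 10.5000] v=[0.5000 -2.0000]
Step 3: x=[6.1250 12.2500] v=[-2.2500 3.5000]
Step 4: x=[5.0625 13.8750] v=[-2.1250 3.2500]
Step 5: x=[5.4063 12.6875] v=[0.6875 -2.3750]
Step 6: x=[6.3907 10.2188] v=[1.9687 -4.9374]
Step 7: x=[6.2891 9.9220] v=[-0.2032 -0.5936]
Max displacement = 2.0780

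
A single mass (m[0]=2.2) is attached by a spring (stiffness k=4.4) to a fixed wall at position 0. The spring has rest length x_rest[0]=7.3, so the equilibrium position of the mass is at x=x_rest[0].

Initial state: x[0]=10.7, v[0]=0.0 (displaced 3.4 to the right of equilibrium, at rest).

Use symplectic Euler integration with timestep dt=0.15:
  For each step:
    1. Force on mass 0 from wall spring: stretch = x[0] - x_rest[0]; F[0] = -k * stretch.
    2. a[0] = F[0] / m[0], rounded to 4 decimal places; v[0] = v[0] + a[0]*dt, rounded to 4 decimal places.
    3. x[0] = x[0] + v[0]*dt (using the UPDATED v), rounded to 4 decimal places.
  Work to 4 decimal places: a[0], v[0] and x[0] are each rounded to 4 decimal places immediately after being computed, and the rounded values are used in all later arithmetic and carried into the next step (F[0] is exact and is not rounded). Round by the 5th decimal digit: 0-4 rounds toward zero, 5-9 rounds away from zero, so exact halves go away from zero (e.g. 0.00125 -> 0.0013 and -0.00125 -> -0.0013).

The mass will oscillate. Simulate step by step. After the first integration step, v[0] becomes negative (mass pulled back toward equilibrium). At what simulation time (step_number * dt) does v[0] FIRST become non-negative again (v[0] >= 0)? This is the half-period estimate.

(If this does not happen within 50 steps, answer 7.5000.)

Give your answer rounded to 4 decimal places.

Step 0: x=[10.7000] v=[0.0000]
Step 1: x=[10.5470] v=[-1.0200]
Step 2: x=[10.2479] v=[-1.9941]
Step 3: x=[9.8161] v=[-2.8785]
Step 4: x=[9.2711] v=[-3.6333]
Step 5: x=[8.6374] v=[-4.2246]
Step 6: x=[7.9435] v=[-4.6258]
Step 7: x=[7.2207] v=[-4.8189]
Step 8: x=[6.5014] v=[-4.7951]
Step 9: x=[5.8181] v=[-4.5555]
Step 10: x=[5.2015] v=[-4.1109]
Step 11: x=[4.6793] v=[-3.4814]
Step 12: x=[4.2750] v=[-2.6952]
Step 13: x=[4.0068] v=[-1.7877]
Step 14: x=[3.8868] v=[-0.7997]
Step 15: x=[3.9204] v=[0.2243]
First v>=0 after going negative at step 15, time=2.2500

Answer: 2.2500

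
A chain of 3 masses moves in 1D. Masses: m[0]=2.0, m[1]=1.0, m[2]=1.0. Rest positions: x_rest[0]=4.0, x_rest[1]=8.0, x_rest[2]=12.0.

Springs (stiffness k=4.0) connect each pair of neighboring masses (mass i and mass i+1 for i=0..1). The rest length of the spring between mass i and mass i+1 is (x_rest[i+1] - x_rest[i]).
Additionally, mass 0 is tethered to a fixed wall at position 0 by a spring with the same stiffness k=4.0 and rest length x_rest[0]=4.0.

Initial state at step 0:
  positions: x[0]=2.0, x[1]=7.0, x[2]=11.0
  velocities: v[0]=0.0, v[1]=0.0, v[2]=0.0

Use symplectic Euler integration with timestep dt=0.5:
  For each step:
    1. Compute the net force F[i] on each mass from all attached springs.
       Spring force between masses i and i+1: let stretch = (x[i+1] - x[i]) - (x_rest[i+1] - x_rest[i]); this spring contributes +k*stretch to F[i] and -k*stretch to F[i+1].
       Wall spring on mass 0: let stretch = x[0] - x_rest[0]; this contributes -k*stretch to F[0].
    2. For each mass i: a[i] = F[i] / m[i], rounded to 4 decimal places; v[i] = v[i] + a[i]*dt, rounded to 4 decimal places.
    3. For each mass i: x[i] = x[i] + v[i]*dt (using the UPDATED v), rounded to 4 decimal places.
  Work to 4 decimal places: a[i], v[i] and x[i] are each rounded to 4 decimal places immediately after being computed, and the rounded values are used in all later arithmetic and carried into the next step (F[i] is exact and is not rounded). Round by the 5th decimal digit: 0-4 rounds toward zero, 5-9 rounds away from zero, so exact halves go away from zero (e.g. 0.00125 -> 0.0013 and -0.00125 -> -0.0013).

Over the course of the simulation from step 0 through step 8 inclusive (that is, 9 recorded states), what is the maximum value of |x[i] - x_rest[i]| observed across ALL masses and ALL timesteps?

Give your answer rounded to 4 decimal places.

Step 0: x=[2.0000 7.0000 11.0000] v=[0.0000 0.0000 0.0000]
Step 1: x=[3.5000 6.0000 11.0000] v=[3.0000 -2.0000 0.0000]
Step 2: x=[4.5000 7.5000 10.0000] v=[2.0000 3.0000 -2.0000]
Step 3: x=[4.7500 8.5000 10.5000] v=[0.5000 2.0000 1.0000]
Step 4: x=[4.5000 7.7500 13.0000] v=[-0.5000 -1.5000 5.0000]
Step 5: x=[3.6250 9.0000 14.2500] v=[-1.7500 2.5000 2.5000]
Step 6: x=[3.6250 10.1250 14.2500] v=[0.0000 2.2500 0.0000]
Step 7: x=[5.0625 8.8750 14.1250] v=[2.8750 -2.5000 -0.2500]
Step 8: x=[5.8750 9.0625 12.7500] v=[1.6250 0.3750 -2.7500]
Max displacement = 2.2500

Answer: 2.2500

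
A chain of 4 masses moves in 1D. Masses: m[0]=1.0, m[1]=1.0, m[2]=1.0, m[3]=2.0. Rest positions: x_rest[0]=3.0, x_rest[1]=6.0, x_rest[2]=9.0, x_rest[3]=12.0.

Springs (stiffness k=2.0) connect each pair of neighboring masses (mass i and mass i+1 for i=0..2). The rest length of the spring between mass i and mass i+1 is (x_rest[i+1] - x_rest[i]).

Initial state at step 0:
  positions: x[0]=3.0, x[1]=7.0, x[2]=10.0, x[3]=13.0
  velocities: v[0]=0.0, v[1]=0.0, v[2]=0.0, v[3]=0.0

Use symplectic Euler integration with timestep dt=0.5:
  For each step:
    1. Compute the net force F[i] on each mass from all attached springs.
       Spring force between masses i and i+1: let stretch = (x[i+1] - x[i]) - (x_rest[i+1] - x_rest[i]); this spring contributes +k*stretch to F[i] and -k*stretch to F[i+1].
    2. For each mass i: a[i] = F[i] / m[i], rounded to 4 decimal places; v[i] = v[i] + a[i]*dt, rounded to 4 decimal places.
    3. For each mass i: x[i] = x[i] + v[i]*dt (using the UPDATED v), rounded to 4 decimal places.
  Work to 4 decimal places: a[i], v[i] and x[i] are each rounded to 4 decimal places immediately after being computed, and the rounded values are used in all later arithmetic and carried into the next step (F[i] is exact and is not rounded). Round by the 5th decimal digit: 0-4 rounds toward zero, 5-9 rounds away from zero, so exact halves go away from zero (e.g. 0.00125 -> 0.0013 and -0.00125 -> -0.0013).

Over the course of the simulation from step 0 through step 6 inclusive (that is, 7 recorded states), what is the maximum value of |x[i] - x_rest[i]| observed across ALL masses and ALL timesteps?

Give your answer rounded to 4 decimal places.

Step 0: x=[3.0000 7.0000 10.0000 13.0000] v=[0.0000 0.0000 0.0000 0.0000]
Step 1: x=[3.5000 6.5000 10.0000 13.0000] v=[1.0000 -1.0000 0.0000 0.0000]
Step 2: x=[4.0000 6.2500 9.7500 13.0000] v=[1.0000 -0.5000 -0.5000 0.0000]
Step 3: x=[4.1250 6.6250 9.3750 12.9375] v=[0.2500 0.7500 -0.7500 -0.1250]
Step 4: x=[4.0000 7.1250 9.4063 12.7344] v=[-0.2500 1.0000 0.0625 -0.4063]
Step 5: x=[3.9375 7.2032 9.9610 12.4492] v=[-0.1250 0.1563 1.1093 -0.5704]
Step 6: x=[4.0079 7.0274 10.3809 12.2920] v=[0.1407 -0.3516 0.8397 -0.3145]
Max displacement = 1.3809

Answer: 1.3809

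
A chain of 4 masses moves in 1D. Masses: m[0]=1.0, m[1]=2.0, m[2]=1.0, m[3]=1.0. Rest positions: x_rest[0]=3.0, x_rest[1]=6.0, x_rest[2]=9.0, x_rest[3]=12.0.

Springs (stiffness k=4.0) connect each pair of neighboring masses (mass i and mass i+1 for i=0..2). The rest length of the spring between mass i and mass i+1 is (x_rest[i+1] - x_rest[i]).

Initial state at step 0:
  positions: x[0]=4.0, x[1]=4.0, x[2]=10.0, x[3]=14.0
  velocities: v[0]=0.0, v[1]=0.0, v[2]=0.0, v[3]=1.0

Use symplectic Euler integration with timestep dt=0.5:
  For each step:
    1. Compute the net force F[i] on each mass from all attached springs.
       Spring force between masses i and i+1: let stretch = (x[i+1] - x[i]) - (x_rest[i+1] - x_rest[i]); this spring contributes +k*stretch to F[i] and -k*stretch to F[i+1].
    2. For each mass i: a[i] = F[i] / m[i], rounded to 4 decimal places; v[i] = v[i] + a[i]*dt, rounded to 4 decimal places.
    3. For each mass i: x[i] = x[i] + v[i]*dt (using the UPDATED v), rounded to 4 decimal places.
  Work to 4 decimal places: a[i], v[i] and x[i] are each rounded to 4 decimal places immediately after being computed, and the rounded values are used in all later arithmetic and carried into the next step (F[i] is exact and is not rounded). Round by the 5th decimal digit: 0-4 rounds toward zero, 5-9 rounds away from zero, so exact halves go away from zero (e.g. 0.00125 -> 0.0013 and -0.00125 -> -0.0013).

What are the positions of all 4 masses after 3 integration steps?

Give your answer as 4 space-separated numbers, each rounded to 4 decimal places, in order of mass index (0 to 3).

Answer: 4.5000 6.2500 10.0000 10.5000

Derivation:
Step 0: x=[4.0000 4.0000 10.0000 14.0000] v=[0.0000 0.0000 0.0000 1.0000]
Step 1: x=[1.0000 7.0000 8.0000 13.5000] v=[-6.0000 6.0000 -4.0000 -1.0000]
Step 2: x=[1.0000 7.5000 10.5000 10.5000] v=[0.0000 1.0000 5.0000 -6.0000]
Step 3: x=[4.5000 6.2500 10.0000 10.5000] v=[7.0000 -2.5000 -1.0000 0.0000]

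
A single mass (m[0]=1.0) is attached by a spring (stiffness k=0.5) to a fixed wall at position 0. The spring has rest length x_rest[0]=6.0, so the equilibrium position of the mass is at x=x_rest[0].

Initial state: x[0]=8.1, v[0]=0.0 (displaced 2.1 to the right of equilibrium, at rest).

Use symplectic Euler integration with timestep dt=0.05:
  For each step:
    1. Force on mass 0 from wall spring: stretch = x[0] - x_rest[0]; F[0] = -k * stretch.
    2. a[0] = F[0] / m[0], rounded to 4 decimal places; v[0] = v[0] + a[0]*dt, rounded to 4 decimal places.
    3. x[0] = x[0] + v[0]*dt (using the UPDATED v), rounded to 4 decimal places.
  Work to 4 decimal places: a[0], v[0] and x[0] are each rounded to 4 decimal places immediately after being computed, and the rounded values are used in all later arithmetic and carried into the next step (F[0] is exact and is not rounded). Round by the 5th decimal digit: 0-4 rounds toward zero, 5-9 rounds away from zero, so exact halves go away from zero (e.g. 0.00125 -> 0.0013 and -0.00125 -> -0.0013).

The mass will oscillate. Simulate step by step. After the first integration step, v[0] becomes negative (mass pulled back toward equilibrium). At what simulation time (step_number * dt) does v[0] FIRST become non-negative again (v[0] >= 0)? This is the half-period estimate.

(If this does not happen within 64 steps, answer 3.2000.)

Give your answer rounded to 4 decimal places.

Step 0: x=[8.1000] v=[0.0000]
Step 1: x=[8.0974] v=[-0.0525]
Step 2: x=[8.0922] v=[-0.1049]
Step 3: x=[8.0843] v=[-0.1572]
Step 4: x=[8.0738] v=[-0.2093]
Step 5: x=[8.0607] v=[-0.2611]
Step 6: x=[8.0451] v=[-0.3126]
Step 7: x=[8.0269] v=[-0.3637]
Step 8: x=[8.0062] v=[-0.4144]
Step 9: x=[7.9830] v=[-0.4646]
Step 10: x=[7.9573] v=[-0.5142]
Step 11: x=[7.9291] v=[-0.5631]
Step 12: x=[7.8985] v=[-0.6113]
Step 13: x=[7.8656] v=[-0.6588]
Step 14: x=[7.8303] v=[-0.7054]
Step 15: x=[7.7927] v=[-0.7512]
Step 16: x=[7.7529] v=[-0.7960]
Step 17: x=[7.7109] v=[-0.8398]
Step 18: x=[7.6668] v=[-0.8826]
Step 19: x=[7.6206] v=[-0.9243]
Step 20: x=[7.5724] v=[-0.9648]
Step 21: x=[7.5222] v=[-1.0041]
Step 22: x=[7.4701] v=[-1.0422]
Step 23: x=[7.4162] v=[-1.0790]
Step 24: x=[7.3605] v=[-1.1144]
Step 25: x=[7.3031] v=[-1.1484]
Step 26: x=[7.2441] v=[-1.1810]
Step 27: x=[7.1835] v=[-1.2121]
Step 28: x=[7.1214] v=[-1.2417]
Step 29: x=[7.0579] v=[-1.2697]
Step 30: x=[6.9931] v=[-1.2962]
Step 31: x=[6.9271] v=[-1.3210]
Step 32: x=[6.8599] v=[-1.3442]
Step 33: x=[6.7916] v=[-1.3657]
Step 34: x=[6.7223] v=[-1.3855]
Step 35: x=[6.6521] v=[-1.4036]
Step 36: x=[6.5811] v=[-1.4199]
Step 37: x=[6.5094] v=[-1.4344]
Step 38: x=[6.4370] v=[-1.4471]
Step 39: x=[6.3641] v=[-1.4580]
Step 40: x=[6.2907] v=[-1.4671]
Step 41: x=[6.2170] v=[-1.4744]
Step 42: x=[6.1430] v=[-1.4798]
Step 43: x=[6.0688] v=[-1.4834]
Step 44: x=[5.9945] v=[-1.4851]
Step 45: x=[5.9203] v=[-1.4850]
Step 46: x=[5.8462] v=[-1.4830]
Step 47: x=[5.7722] v=[-1.4792]
Step 48: x=[5.6985] v=[-1.4735]
Step 49: x=[5.6252] v=[-1.4660]
Step 50: x=[5.5524] v=[-1.4566]
Step 51: x=[5.4801] v=[-1.4454]
Step 52: x=[5.4085] v=[-1.4324]
Step 53: x=[5.3376] v=[-1.4176]
Step 54: x=[5.2676] v=[-1.4010]
Step 55: x=[5.1985] v=[-1.3827]
Step 56: x=[5.1304] v=[-1.3627]
Step 57: x=[5.0634] v=[-1.3410]
Step 58: x=[4.9975] v=[-1.3176]
Step 59: x=[4.9329] v=[-1.2925]
Step 60: x=[4.8696] v=[-1.2658]
Step 61: x=[4.8077] v=[-1.2375]
Step 62: x=[4.7473] v=[-1.2077]
Step 63: x=[4.6885] v=[-1.1764]
Step 64: x=[4.6313] v=[-1.1436]
v[0] did not become non-negative within 64 steps; using fallback time=3.2000

Answer: 3.2000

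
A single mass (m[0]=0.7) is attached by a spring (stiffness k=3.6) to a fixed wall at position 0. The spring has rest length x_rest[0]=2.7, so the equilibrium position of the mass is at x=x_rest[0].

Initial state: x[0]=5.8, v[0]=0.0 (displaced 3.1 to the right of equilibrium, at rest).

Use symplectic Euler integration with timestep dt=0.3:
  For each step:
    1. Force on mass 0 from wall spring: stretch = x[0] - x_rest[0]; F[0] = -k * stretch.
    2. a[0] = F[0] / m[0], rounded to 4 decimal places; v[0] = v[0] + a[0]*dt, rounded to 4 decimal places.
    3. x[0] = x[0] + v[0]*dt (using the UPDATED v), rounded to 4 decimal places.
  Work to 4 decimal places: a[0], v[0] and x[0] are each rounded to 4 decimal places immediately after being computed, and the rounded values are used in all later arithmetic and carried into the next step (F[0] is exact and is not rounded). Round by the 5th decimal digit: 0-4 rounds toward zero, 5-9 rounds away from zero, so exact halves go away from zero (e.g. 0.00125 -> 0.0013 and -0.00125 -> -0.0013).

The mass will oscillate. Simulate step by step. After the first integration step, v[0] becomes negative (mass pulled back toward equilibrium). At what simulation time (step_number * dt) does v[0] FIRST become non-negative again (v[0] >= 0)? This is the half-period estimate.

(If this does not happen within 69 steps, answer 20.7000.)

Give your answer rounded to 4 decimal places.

Answer: 1.5000

Derivation:
Step 0: x=[5.8000] v=[0.0000]
Step 1: x=[4.3651] v=[-4.7829]
Step 2: x=[2.1595] v=[-7.3519]
Step 3: x=[0.2041] v=[-6.5180]
Step 4: x=[-0.5961] v=[-2.6672]
Step 5: x=[0.1294] v=[2.4182]
First v>=0 after going negative at step 5, time=1.5000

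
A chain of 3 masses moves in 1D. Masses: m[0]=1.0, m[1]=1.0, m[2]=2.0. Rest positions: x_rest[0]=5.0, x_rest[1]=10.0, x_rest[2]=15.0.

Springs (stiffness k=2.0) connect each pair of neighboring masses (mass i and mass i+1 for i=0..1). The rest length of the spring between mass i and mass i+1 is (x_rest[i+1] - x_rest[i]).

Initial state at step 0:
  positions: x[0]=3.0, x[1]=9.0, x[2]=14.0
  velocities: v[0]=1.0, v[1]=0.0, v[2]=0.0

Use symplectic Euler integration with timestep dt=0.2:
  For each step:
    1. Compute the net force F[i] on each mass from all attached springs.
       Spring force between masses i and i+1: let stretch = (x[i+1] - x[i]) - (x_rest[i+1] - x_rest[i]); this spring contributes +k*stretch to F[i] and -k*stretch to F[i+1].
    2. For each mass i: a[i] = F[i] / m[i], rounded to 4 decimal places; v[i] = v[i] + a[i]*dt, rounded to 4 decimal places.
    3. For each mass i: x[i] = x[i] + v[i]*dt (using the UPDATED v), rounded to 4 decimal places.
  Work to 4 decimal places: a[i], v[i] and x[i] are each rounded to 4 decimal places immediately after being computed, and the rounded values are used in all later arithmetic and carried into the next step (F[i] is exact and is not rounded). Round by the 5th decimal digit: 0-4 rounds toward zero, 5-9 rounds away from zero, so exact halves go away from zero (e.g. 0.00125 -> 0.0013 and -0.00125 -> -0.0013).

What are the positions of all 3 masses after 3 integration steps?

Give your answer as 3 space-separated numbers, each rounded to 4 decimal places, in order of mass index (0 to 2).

Step 0: x=[3.0000 9.0000 14.0000] v=[1.0000 0.0000 0.0000]
Step 1: x=[3.2800 8.9200 14.0000] v=[1.4000 -0.4000 0.0000]
Step 2: x=[3.6112 8.7952 13.9968] v=[1.6560 -0.6240 -0.0160]
Step 3: x=[3.9571 8.6718 13.9855] v=[1.7296 -0.6170 -0.0563]

Answer: 3.9571 8.6718 13.9855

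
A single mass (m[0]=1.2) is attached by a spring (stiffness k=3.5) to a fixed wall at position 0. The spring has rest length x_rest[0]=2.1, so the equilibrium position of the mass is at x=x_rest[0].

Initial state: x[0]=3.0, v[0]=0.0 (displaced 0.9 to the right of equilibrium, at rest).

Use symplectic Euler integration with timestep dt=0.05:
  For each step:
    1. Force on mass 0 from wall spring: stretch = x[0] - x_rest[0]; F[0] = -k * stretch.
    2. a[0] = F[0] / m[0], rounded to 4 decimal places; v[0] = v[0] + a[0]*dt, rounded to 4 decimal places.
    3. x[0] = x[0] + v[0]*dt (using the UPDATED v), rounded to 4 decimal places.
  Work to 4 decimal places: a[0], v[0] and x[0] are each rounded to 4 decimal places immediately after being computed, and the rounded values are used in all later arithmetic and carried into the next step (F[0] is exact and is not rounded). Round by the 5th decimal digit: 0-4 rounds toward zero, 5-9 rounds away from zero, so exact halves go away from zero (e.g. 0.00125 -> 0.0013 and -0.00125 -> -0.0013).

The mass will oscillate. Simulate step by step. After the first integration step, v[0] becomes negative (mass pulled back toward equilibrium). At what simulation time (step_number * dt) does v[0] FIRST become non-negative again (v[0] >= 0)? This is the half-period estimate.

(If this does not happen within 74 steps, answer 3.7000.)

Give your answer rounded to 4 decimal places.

Answer: 1.8500

Derivation:
Step 0: x=[3.0000] v=[0.0000]
Step 1: x=[2.9934] v=[-0.1313]
Step 2: x=[2.9803] v=[-0.2616]
Step 3: x=[2.9608] v=[-0.3900]
Step 4: x=[2.9350] v=[-0.5155]
Step 5: x=[2.9031] v=[-0.6373]
Step 6: x=[2.8654] v=[-0.7544]
Step 7: x=[2.8221] v=[-0.8660]
Step 8: x=[2.7735] v=[-0.9713]
Step 9: x=[2.7200] v=[-1.0695]
Step 10: x=[2.6620] v=[-1.1599]
Step 11: x=[2.5999] v=[-1.2419]
Step 12: x=[2.5342] v=[-1.3148]
Step 13: x=[2.4653] v=[-1.3781]
Step 14: x=[2.3937] v=[-1.4314]
Step 15: x=[2.3200] v=[-1.4742]
Step 16: x=[2.2447] v=[-1.5063]
Step 17: x=[2.1683] v=[-1.5274]
Step 18: x=[2.0914] v=[-1.5374]
Step 19: x=[2.0146] v=[-1.5361]
Step 20: x=[1.9384] v=[-1.5236]
Step 21: x=[1.8634] v=[-1.5000]
Step 22: x=[1.7901] v=[-1.4655]
Step 23: x=[1.7191] v=[-1.4203]
Step 24: x=[1.6509] v=[-1.3648]
Step 25: x=[1.5859] v=[-1.2993]
Step 26: x=[1.5247] v=[-1.2243]
Step 27: x=[1.4677] v=[-1.1404]
Step 28: x=[1.4153] v=[-1.0482]
Step 29: x=[1.3679] v=[-0.9484]
Step 30: x=[1.3258] v=[-0.8416]
Step 31: x=[1.2894] v=[-0.7287]
Step 32: x=[1.2589] v=[-0.6105]
Step 33: x=[1.2345] v=[-0.4878]
Step 34: x=[1.2164] v=[-0.3616]
Step 35: x=[1.2048] v=[-0.2327]
Step 36: x=[1.1997] v=[-0.1022]
Step 37: x=[1.2012] v=[0.0291]
First v>=0 after going negative at step 37, time=1.8500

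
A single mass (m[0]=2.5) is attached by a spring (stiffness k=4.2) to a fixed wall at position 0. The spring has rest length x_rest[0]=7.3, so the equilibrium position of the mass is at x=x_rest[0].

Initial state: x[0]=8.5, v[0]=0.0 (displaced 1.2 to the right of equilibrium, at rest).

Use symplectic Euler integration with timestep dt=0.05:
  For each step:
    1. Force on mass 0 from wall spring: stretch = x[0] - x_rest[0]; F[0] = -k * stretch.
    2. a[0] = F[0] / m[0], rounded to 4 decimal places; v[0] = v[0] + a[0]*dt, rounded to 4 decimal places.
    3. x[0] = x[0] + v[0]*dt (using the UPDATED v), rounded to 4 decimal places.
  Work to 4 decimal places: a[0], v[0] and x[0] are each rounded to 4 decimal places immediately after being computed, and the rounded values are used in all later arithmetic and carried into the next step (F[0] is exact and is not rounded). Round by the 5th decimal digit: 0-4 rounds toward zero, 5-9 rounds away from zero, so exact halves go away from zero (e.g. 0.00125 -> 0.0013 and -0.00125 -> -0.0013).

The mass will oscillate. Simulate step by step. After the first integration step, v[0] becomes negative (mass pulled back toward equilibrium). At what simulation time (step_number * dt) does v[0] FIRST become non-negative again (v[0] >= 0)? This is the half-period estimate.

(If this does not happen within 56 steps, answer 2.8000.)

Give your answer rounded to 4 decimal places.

Answer: 2.4500

Derivation:
Step 0: x=[8.5000] v=[0.0000]
Step 1: x=[8.4950] v=[-0.1008]
Step 2: x=[8.4849] v=[-0.2012]
Step 3: x=[8.4699] v=[-0.3007]
Step 4: x=[8.4500] v=[-0.3990]
Step 5: x=[8.4252] v=[-0.4956]
Step 6: x=[8.3957] v=[-0.5901]
Step 7: x=[8.3616] v=[-0.6821]
Step 8: x=[8.3230] v=[-0.7713]
Step 9: x=[8.2801] v=[-0.8572]
Step 10: x=[8.2331] v=[-0.9395]
Step 11: x=[8.1822] v=[-1.0179]
Step 12: x=[8.1276] v=[-1.0920]
Step 13: x=[8.0695] v=[-1.1615]
Step 14: x=[8.0082] v=[-1.2261]
Step 15: x=[7.9439] v=[-1.2856]
Step 16: x=[7.8769] v=[-1.3397]
Step 17: x=[7.8075] v=[-1.3882]
Step 18: x=[7.7360] v=[-1.4308]
Step 19: x=[7.6626] v=[-1.4674]
Step 20: x=[7.5877] v=[-1.4979]
Step 21: x=[7.5116] v=[-1.5221]
Step 22: x=[7.4346] v=[-1.5399]
Step 23: x=[7.3570] v=[-1.5512]
Step 24: x=[7.2792] v=[-1.5560]
Step 25: x=[7.2015] v=[-1.5543]
Step 26: x=[7.1242] v=[-1.5460]
Step 27: x=[7.0476] v=[-1.5312]
Step 28: x=[6.9721] v=[-1.5100]
Step 29: x=[6.8980] v=[-1.4825]
Step 30: x=[6.8256] v=[-1.4487]
Step 31: x=[6.7552] v=[-1.4089]
Step 32: x=[6.6870] v=[-1.3631]
Step 33: x=[6.6214] v=[-1.3116]
Step 34: x=[6.5587] v=[-1.2546]
Step 35: x=[6.4991] v=[-1.1923]
Step 36: x=[6.4429] v=[-1.1250]
Step 37: x=[6.3903] v=[-1.0530]
Step 38: x=[6.3415] v=[-0.9766]
Step 39: x=[6.2967] v=[-0.8961]
Step 40: x=[6.2561] v=[-0.8118]
Step 41: x=[6.2199] v=[-0.7241]
Step 42: x=[6.1882] v=[-0.6334]
Step 43: x=[6.1612] v=[-0.5400]
Step 44: x=[6.1390] v=[-0.4443]
Step 45: x=[6.1217] v=[-0.3468]
Step 46: x=[6.1093] v=[-0.2478]
Step 47: x=[6.1019] v=[-0.1478]
Step 48: x=[6.0995] v=[-0.0472]
Step 49: x=[6.1022] v=[0.0536]
First v>=0 after going negative at step 49, time=2.4500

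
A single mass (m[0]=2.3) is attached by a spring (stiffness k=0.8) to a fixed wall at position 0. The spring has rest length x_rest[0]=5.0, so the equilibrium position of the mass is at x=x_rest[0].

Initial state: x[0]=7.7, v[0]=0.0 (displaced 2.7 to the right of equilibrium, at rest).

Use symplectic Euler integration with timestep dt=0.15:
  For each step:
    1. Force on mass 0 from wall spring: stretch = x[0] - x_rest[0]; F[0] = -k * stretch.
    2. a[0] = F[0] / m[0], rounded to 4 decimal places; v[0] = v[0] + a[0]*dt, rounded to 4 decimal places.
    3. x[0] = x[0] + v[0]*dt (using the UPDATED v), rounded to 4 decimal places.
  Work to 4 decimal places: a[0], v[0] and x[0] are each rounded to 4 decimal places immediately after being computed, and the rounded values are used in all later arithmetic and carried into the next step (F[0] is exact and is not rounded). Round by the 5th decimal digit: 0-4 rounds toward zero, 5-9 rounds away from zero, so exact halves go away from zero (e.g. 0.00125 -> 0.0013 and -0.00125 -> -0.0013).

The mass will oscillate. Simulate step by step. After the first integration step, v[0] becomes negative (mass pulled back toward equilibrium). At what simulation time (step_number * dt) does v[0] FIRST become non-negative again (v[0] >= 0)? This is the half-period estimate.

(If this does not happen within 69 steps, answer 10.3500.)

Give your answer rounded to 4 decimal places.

Step 0: x=[7.7000] v=[0.0000]
Step 1: x=[7.6789] v=[-0.1409]
Step 2: x=[7.6368] v=[-0.2807]
Step 3: x=[7.5741] v=[-0.4183]
Step 4: x=[7.4912] v=[-0.5526]
Step 5: x=[7.3888] v=[-0.6826]
Step 6: x=[7.2677] v=[-0.8072]
Step 7: x=[7.1289] v=[-0.9255]
Step 8: x=[6.9734] v=[-1.0366]
Step 9: x=[6.8025] v=[-1.1396]
Step 10: x=[6.6174] v=[-1.2337]
Step 11: x=[6.4197] v=[-1.3181]
Step 12: x=[6.2109] v=[-1.3922]
Step 13: x=[5.9926] v=[-1.4554]
Step 14: x=[5.7665] v=[-1.5072]
Step 15: x=[5.5344] v=[-1.5472]
Step 16: x=[5.2981] v=[-1.5751]
Step 17: x=[5.0595] v=[-1.5907]
Step 18: x=[4.8204] v=[-1.5938]
Step 19: x=[4.5827] v=[-1.5844]
Step 20: x=[4.3483] v=[-1.5626]
Step 21: x=[4.1190] v=[-1.5286]
Step 22: x=[3.8966] v=[-1.4826]
Step 23: x=[3.6829] v=[-1.4250]
Step 24: x=[3.4795] v=[-1.3563]
Step 25: x=[3.2880] v=[-1.2770]
Step 26: x=[3.1098] v=[-1.1877]
Step 27: x=[2.9464] v=[-1.0891]
Step 28: x=[2.7991] v=[-0.9820]
Step 29: x=[2.6690] v=[-0.8672]
Step 30: x=[2.5572] v=[-0.7456]
Step 31: x=[2.4645] v=[-0.6181]
Step 32: x=[2.3916] v=[-0.4858]
Step 33: x=[2.3391] v=[-0.3497]
Step 34: x=[2.3075] v=[-0.2109]
Step 35: x=[2.2969] v=[-0.0704]
Step 36: x=[2.3075] v=[0.0706]
First v>=0 after going negative at step 36, time=5.4000

Answer: 5.4000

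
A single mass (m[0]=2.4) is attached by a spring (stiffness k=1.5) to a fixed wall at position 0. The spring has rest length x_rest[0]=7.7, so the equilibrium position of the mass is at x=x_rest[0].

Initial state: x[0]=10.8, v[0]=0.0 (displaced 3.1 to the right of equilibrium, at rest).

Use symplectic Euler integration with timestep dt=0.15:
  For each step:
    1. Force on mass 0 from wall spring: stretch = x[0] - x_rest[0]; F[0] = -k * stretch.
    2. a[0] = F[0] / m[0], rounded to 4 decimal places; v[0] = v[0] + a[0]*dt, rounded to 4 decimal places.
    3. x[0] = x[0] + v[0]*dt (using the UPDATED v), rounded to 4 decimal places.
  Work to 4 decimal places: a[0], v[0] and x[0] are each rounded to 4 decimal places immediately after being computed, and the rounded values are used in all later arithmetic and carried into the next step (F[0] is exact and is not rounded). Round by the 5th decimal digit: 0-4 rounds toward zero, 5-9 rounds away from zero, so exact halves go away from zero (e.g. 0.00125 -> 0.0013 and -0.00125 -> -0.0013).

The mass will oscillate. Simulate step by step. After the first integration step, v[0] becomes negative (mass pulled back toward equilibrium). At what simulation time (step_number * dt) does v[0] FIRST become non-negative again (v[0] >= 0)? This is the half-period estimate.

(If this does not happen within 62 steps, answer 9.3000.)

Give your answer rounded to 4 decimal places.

Step 0: x=[10.8000] v=[0.0000]
Step 1: x=[10.7564] v=[-0.2906]
Step 2: x=[10.6698] v=[-0.5771]
Step 3: x=[10.5415] v=[-0.8555]
Step 4: x=[10.3732] v=[-1.1219]
Step 5: x=[10.1673] v=[-1.3725]
Step 6: x=[9.9267] v=[-1.6038]
Step 7: x=[9.6548] v=[-1.8126]
Step 8: x=[9.3554] v=[-1.9959]
Step 9: x=[9.0327] v=[-2.1511]
Step 10: x=[8.6913] v=[-2.2760]
Step 11: x=[8.3360] v=[-2.3689]
Step 12: x=[7.9717] v=[-2.4285]
Step 13: x=[7.6036] v=[-2.4540]
Step 14: x=[7.2369] v=[-2.4450]
Step 15: x=[6.8767] v=[-2.4016]
Step 16: x=[6.5280] v=[-2.3244]
Step 17: x=[6.1958] v=[-2.2145]
Step 18: x=[5.8848] v=[-2.0735]
Step 19: x=[5.5993] v=[-1.9033]
Step 20: x=[5.3433] v=[-1.7064]
Step 21: x=[5.1205] v=[-1.4855]
Step 22: x=[4.9339] v=[-1.2437]
Step 23: x=[4.7862] v=[-0.9844]
Step 24: x=[4.6795] v=[-0.7112]
Step 25: x=[4.6153] v=[-0.4280]
Step 26: x=[4.5945] v=[-0.1388]
Step 27: x=[4.6173] v=[0.1523]
First v>=0 after going negative at step 27, time=4.0500

Answer: 4.0500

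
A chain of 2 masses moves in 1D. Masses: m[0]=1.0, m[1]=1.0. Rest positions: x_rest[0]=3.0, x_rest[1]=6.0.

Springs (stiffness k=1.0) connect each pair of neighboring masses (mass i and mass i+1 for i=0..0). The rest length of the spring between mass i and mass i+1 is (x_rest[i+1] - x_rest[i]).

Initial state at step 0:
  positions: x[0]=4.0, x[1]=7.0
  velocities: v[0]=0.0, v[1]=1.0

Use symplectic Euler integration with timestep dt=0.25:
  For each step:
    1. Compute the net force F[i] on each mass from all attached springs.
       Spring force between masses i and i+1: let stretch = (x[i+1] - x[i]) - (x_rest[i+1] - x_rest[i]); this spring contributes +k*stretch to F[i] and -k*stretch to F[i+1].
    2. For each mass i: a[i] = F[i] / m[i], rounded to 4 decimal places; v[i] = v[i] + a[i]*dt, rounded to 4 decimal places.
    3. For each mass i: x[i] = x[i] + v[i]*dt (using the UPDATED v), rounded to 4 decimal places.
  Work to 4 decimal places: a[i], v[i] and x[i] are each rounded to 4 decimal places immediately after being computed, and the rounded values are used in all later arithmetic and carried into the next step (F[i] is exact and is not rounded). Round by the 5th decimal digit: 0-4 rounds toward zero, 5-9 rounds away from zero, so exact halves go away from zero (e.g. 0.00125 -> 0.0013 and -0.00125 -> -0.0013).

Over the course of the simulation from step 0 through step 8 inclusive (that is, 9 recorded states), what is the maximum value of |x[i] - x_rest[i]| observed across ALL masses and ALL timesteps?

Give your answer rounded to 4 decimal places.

Answer: 2.1056

Derivation:
Step 0: x=[4.0000 7.0000] v=[0.0000 1.0000]
Step 1: x=[4.0000 7.2500] v=[0.0000 1.0000]
Step 2: x=[4.0156 7.4844] v=[0.0625 0.9375]
Step 3: x=[4.0605 7.6895] v=[0.1797 0.8203]
Step 4: x=[4.1448 7.8553] v=[0.3370 0.6631]
Step 5: x=[4.2735 7.9767] v=[0.5146 0.4855]
Step 6: x=[4.4461 8.0541] v=[0.6904 0.3097]
Step 7: x=[4.6567 8.0935] v=[0.8424 0.1577]
Step 8: x=[4.8946 8.1056] v=[0.9516 0.0485]
Max displacement = 2.1056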